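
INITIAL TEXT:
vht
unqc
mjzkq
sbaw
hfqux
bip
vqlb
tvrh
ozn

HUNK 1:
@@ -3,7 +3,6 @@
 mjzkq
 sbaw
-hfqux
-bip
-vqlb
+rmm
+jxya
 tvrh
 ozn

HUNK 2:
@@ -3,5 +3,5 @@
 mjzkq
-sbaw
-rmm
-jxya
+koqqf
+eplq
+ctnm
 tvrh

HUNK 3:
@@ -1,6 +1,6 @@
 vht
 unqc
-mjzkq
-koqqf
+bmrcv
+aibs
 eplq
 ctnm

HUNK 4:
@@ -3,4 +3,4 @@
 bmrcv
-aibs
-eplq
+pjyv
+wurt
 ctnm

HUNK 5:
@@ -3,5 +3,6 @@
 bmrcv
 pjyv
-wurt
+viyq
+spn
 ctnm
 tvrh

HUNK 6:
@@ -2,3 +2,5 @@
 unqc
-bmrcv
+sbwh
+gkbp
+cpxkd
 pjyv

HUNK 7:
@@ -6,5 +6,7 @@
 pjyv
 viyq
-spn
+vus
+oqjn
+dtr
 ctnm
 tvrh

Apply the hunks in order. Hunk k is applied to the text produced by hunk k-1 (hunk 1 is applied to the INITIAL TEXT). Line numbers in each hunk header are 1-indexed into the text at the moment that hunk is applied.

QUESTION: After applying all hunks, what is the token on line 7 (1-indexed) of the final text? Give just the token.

Hunk 1: at line 3 remove [hfqux,bip,vqlb] add [rmm,jxya] -> 8 lines: vht unqc mjzkq sbaw rmm jxya tvrh ozn
Hunk 2: at line 3 remove [sbaw,rmm,jxya] add [koqqf,eplq,ctnm] -> 8 lines: vht unqc mjzkq koqqf eplq ctnm tvrh ozn
Hunk 3: at line 1 remove [mjzkq,koqqf] add [bmrcv,aibs] -> 8 lines: vht unqc bmrcv aibs eplq ctnm tvrh ozn
Hunk 4: at line 3 remove [aibs,eplq] add [pjyv,wurt] -> 8 lines: vht unqc bmrcv pjyv wurt ctnm tvrh ozn
Hunk 5: at line 3 remove [wurt] add [viyq,spn] -> 9 lines: vht unqc bmrcv pjyv viyq spn ctnm tvrh ozn
Hunk 6: at line 2 remove [bmrcv] add [sbwh,gkbp,cpxkd] -> 11 lines: vht unqc sbwh gkbp cpxkd pjyv viyq spn ctnm tvrh ozn
Hunk 7: at line 6 remove [spn] add [vus,oqjn,dtr] -> 13 lines: vht unqc sbwh gkbp cpxkd pjyv viyq vus oqjn dtr ctnm tvrh ozn
Final line 7: viyq

Answer: viyq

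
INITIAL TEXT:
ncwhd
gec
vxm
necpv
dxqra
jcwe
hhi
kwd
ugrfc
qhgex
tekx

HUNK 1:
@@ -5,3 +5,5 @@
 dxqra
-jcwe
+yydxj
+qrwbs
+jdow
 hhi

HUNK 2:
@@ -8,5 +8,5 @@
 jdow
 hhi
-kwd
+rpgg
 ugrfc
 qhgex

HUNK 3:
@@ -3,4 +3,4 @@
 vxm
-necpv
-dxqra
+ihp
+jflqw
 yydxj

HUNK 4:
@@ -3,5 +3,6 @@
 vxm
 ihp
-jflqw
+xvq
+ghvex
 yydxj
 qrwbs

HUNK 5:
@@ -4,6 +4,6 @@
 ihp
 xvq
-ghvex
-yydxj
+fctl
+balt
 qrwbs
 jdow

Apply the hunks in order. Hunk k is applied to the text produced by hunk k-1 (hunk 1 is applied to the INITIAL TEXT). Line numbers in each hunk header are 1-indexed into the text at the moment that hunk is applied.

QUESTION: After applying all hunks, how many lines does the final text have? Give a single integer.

Answer: 14

Derivation:
Hunk 1: at line 5 remove [jcwe] add [yydxj,qrwbs,jdow] -> 13 lines: ncwhd gec vxm necpv dxqra yydxj qrwbs jdow hhi kwd ugrfc qhgex tekx
Hunk 2: at line 8 remove [kwd] add [rpgg] -> 13 lines: ncwhd gec vxm necpv dxqra yydxj qrwbs jdow hhi rpgg ugrfc qhgex tekx
Hunk 3: at line 3 remove [necpv,dxqra] add [ihp,jflqw] -> 13 lines: ncwhd gec vxm ihp jflqw yydxj qrwbs jdow hhi rpgg ugrfc qhgex tekx
Hunk 4: at line 3 remove [jflqw] add [xvq,ghvex] -> 14 lines: ncwhd gec vxm ihp xvq ghvex yydxj qrwbs jdow hhi rpgg ugrfc qhgex tekx
Hunk 5: at line 4 remove [ghvex,yydxj] add [fctl,balt] -> 14 lines: ncwhd gec vxm ihp xvq fctl balt qrwbs jdow hhi rpgg ugrfc qhgex tekx
Final line count: 14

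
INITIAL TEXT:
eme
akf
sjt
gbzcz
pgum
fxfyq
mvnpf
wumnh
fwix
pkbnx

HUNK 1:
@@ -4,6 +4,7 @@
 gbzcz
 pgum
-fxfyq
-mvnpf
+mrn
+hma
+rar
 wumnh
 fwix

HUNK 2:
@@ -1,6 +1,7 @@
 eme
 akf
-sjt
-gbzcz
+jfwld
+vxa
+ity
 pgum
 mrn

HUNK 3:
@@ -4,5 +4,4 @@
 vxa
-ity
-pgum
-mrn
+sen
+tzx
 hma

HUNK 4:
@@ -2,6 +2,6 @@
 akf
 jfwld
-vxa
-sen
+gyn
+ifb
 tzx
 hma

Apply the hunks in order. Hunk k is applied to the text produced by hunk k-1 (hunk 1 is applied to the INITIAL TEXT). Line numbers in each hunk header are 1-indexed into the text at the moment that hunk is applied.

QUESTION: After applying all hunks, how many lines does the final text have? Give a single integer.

Answer: 11

Derivation:
Hunk 1: at line 4 remove [fxfyq,mvnpf] add [mrn,hma,rar] -> 11 lines: eme akf sjt gbzcz pgum mrn hma rar wumnh fwix pkbnx
Hunk 2: at line 1 remove [sjt,gbzcz] add [jfwld,vxa,ity] -> 12 lines: eme akf jfwld vxa ity pgum mrn hma rar wumnh fwix pkbnx
Hunk 3: at line 4 remove [ity,pgum,mrn] add [sen,tzx] -> 11 lines: eme akf jfwld vxa sen tzx hma rar wumnh fwix pkbnx
Hunk 4: at line 2 remove [vxa,sen] add [gyn,ifb] -> 11 lines: eme akf jfwld gyn ifb tzx hma rar wumnh fwix pkbnx
Final line count: 11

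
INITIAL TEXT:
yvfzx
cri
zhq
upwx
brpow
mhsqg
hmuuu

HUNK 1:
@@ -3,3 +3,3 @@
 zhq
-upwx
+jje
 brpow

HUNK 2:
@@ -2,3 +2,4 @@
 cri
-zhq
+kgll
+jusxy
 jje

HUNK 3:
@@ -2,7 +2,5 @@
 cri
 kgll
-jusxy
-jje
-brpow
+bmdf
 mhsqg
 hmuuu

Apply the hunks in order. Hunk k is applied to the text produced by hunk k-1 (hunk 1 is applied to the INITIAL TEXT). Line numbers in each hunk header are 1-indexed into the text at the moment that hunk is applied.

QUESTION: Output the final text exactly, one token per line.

Answer: yvfzx
cri
kgll
bmdf
mhsqg
hmuuu

Derivation:
Hunk 1: at line 3 remove [upwx] add [jje] -> 7 lines: yvfzx cri zhq jje brpow mhsqg hmuuu
Hunk 2: at line 2 remove [zhq] add [kgll,jusxy] -> 8 lines: yvfzx cri kgll jusxy jje brpow mhsqg hmuuu
Hunk 3: at line 2 remove [jusxy,jje,brpow] add [bmdf] -> 6 lines: yvfzx cri kgll bmdf mhsqg hmuuu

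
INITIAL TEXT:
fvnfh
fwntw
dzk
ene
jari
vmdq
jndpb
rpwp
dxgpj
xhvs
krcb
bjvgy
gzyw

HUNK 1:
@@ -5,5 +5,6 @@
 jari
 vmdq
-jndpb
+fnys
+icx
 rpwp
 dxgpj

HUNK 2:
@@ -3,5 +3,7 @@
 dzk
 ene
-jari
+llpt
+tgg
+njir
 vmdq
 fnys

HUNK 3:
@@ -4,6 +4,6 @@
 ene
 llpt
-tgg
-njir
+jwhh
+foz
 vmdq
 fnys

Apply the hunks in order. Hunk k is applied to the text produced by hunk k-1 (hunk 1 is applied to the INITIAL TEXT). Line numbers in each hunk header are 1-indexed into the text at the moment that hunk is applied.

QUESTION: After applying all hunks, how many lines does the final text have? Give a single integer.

Answer: 16

Derivation:
Hunk 1: at line 5 remove [jndpb] add [fnys,icx] -> 14 lines: fvnfh fwntw dzk ene jari vmdq fnys icx rpwp dxgpj xhvs krcb bjvgy gzyw
Hunk 2: at line 3 remove [jari] add [llpt,tgg,njir] -> 16 lines: fvnfh fwntw dzk ene llpt tgg njir vmdq fnys icx rpwp dxgpj xhvs krcb bjvgy gzyw
Hunk 3: at line 4 remove [tgg,njir] add [jwhh,foz] -> 16 lines: fvnfh fwntw dzk ene llpt jwhh foz vmdq fnys icx rpwp dxgpj xhvs krcb bjvgy gzyw
Final line count: 16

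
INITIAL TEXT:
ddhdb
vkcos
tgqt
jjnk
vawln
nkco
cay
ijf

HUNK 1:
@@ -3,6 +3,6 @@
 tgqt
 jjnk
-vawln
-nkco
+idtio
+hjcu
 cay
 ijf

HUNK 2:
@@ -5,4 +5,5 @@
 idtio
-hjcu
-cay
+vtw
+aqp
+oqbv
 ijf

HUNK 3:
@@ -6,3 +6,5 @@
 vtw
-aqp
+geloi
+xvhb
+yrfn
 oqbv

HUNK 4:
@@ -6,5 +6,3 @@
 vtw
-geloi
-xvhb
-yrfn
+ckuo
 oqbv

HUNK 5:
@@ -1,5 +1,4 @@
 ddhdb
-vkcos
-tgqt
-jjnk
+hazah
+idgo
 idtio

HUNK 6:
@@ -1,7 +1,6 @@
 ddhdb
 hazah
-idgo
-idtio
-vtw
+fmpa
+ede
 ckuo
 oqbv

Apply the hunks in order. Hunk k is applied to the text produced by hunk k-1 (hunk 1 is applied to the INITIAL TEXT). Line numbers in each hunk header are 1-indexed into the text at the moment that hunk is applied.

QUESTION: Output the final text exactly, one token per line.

Answer: ddhdb
hazah
fmpa
ede
ckuo
oqbv
ijf

Derivation:
Hunk 1: at line 3 remove [vawln,nkco] add [idtio,hjcu] -> 8 lines: ddhdb vkcos tgqt jjnk idtio hjcu cay ijf
Hunk 2: at line 5 remove [hjcu,cay] add [vtw,aqp,oqbv] -> 9 lines: ddhdb vkcos tgqt jjnk idtio vtw aqp oqbv ijf
Hunk 3: at line 6 remove [aqp] add [geloi,xvhb,yrfn] -> 11 lines: ddhdb vkcos tgqt jjnk idtio vtw geloi xvhb yrfn oqbv ijf
Hunk 4: at line 6 remove [geloi,xvhb,yrfn] add [ckuo] -> 9 lines: ddhdb vkcos tgqt jjnk idtio vtw ckuo oqbv ijf
Hunk 5: at line 1 remove [vkcos,tgqt,jjnk] add [hazah,idgo] -> 8 lines: ddhdb hazah idgo idtio vtw ckuo oqbv ijf
Hunk 6: at line 1 remove [idgo,idtio,vtw] add [fmpa,ede] -> 7 lines: ddhdb hazah fmpa ede ckuo oqbv ijf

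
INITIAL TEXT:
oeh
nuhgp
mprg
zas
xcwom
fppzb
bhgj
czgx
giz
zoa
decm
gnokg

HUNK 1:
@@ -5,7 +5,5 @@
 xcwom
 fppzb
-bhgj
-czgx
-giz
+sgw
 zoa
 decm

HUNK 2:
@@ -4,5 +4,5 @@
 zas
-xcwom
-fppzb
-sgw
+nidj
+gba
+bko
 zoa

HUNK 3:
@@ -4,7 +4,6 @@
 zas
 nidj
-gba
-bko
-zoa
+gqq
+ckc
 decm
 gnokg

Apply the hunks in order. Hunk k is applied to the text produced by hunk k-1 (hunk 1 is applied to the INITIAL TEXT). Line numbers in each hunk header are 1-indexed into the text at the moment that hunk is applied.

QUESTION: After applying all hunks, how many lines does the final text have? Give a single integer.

Hunk 1: at line 5 remove [bhgj,czgx,giz] add [sgw] -> 10 lines: oeh nuhgp mprg zas xcwom fppzb sgw zoa decm gnokg
Hunk 2: at line 4 remove [xcwom,fppzb,sgw] add [nidj,gba,bko] -> 10 lines: oeh nuhgp mprg zas nidj gba bko zoa decm gnokg
Hunk 3: at line 4 remove [gba,bko,zoa] add [gqq,ckc] -> 9 lines: oeh nuhgp mprg zas nidj gqq ckc decm gnokg
Final line count: 9

Answer: 9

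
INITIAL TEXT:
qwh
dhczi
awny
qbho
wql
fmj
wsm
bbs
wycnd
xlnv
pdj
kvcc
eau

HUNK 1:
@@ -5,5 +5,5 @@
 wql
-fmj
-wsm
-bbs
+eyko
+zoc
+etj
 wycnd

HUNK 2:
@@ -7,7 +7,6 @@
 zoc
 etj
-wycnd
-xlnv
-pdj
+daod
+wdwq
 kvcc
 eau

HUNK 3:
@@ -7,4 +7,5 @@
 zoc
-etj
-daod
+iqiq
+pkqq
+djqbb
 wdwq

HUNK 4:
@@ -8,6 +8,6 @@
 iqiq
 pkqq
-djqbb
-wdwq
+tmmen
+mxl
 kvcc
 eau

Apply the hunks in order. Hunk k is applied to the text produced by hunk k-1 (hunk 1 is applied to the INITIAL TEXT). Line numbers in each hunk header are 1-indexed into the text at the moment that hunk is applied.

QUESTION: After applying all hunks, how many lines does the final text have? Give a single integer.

Answer: 13

Derivation:
Hunk 1: at line 5 remove [fmj,wsm,bbs] add [eyko,zoc,etj] -> 13 lines: qwh dhczi awny qbho wql eyko zoc etj wycnd xlnv pdj kvcc eau
Hunk 2: at line 7 remove [wycnd,xlnv,pdj] add [daod,wdwq] -> 12 lines: qwh dhczi awny qbho wql eyko zoc etj daod wdwq kvcc eau
Hunk 3: at line 7 remove [etj,daod] add [iqiq,pkqq,djqbb] -> 13 lines: qwh dhczi awny qbho wql eyko zoc iqiq pkqq djqbb wdwq kvcc eau
Hunk 4: at line 8 remove [djqbb,wdwq] add [tmmen,mxl] -> 13 lines: qwh dhczi awny qbho wql eyko zoc iqiq pkqq tmmen mxl kvcc eau
Final line count: 13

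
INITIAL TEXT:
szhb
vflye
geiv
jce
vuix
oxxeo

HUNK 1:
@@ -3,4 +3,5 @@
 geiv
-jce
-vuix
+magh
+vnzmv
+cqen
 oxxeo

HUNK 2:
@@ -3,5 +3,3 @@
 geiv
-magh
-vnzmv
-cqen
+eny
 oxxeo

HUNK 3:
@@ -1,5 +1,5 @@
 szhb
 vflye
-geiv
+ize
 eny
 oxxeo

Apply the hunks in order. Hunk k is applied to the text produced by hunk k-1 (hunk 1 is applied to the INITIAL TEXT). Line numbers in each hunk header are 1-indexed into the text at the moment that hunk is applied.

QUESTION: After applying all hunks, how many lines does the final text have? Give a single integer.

Hunk 1: at line 3 remove [jce,vuix] add [magh,vnzmv,cqen] -> 7 lines: szhb vflye geiv magh vnzmv cqen oxxeo
Hunk 2: at line 3 remove [magh,vnzmv,cqen] add [eny] -> 5 lines: szhb vflye geiv eny oxxeo
Hunk 3: at line 1 remove [geiv] add [ize] -> 5 lines: szhb vflye ize eny oxxeo
Final line count: 5

Answer: 5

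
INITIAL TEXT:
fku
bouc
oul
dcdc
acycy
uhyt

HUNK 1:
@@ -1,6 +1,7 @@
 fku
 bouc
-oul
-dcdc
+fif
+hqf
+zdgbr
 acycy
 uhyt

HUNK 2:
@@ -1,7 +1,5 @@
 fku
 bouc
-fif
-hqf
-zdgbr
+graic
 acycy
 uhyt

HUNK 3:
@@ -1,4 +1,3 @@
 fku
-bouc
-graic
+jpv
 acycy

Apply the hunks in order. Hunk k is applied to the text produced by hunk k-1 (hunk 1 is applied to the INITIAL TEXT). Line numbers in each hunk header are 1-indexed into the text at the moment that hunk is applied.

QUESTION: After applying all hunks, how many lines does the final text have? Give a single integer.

Hunk 1: at line 1 remove [oul,dcdc] add [fif,hqf,zdgbr] -> 7 lines: fku bouc fif hqf zdgbr acycy uhyt
Hunk 2: at line 1 remove [fif,hqf,zdgbr] add [graic] -> 5 lines: fku bouc graic acycy uhyt
Hunk 3: at line 1 remove [bouc,graic] add [jpv] -> 4 lines: fku jpv acycy uhyt
Final line count: 4

Answer: 4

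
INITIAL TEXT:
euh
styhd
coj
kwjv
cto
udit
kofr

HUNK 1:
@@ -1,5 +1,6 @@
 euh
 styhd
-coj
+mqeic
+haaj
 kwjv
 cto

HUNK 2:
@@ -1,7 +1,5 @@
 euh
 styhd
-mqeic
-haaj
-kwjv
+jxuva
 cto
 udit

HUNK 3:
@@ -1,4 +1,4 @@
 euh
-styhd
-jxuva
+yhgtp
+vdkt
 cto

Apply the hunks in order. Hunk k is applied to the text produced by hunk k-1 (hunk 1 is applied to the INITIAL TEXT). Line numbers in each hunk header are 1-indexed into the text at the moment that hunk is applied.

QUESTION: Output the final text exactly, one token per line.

Hunk 1: at line 1 remove [coj] add [mqeic,haaj] -> 8 lines: euh styhd mqeic haaj kwjv cto udit kofr
Hunk 2: at line 1 remove [mqeic,haaj,kwjv] add [jxuva] -> 6 lines: euh styhd jxuva cto udit kofr
Hunk 3: at line 1 remove [styhd,jxuva] add [yhgtp,vdkt] -> 6 lines: euh yhgtp vdkt cto udit kofr

Answer: euh
yhgtp
vdkt
cto
udit
kofr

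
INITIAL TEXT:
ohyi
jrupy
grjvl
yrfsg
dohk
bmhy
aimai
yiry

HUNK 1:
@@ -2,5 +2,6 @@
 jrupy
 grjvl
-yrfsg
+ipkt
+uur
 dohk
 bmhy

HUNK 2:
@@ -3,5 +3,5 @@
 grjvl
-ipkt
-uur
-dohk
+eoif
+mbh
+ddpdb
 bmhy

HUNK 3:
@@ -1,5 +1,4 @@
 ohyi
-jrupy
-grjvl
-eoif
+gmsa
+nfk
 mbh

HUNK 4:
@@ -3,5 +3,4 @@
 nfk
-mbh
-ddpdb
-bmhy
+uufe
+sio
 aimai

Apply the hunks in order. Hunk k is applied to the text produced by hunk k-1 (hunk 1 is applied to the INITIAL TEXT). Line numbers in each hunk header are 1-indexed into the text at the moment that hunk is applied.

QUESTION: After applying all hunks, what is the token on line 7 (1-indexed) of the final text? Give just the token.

Hunk 1: at line 2 remove [yrfsg] add [ipkt,uur] -> 9 lines: ohyi jrupy grjvl ipkt uur dohk bmhy aimai yiry
Hunk 2: at line 3 remove [ipkt,uur,dohk] add [eoif,mbh,ddpdb] -> 9 lines: ohyi jrupy grjvl eoif mbh ddpdb bmhy aimai yiry
Hunk 3: at line 1 remove [jrupy,grjvl,eoif] add [gmsa,nfk] -> 8 lines: ohyi gmsa nfk mbh ddpdb bmhy aimai yiry
Hunk 4: at line 3 remove [mbh,ddpdb,bmhy] add [uufe,sio] -> 7 lines: ohyi gmsa nfk uufe sio aimai yiry
Final line 7: yiry

Answer: yiry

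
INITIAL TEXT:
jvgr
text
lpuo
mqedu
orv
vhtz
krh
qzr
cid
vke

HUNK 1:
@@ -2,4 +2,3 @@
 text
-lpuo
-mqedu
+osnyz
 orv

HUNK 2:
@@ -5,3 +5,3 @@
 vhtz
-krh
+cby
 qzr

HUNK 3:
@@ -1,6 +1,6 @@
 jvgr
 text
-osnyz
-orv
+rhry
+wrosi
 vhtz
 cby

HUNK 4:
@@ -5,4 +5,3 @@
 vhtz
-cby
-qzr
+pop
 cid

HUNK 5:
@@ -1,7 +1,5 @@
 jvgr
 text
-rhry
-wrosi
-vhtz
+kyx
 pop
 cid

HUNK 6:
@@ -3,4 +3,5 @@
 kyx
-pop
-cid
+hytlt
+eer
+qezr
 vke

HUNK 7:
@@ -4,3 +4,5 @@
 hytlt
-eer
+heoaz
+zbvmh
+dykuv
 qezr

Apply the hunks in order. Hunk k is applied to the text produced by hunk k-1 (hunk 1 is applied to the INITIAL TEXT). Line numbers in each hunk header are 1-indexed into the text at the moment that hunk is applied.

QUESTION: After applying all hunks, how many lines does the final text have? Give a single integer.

Answer: 9

Derivation:
Hunk 1: at line 2 remove [lpuo,mqedu] add [osnyz] -> 9 lines: jvgr text osnyz orv vhtz krh qzr cid vke
Hunk 2: at line 5 remove [krh] add [cby] -> 9 lines: jvgr text osnyz orv vhtz cby qzr cid vke
Hunk 3: at line 1 remove [osnyz,orv] add [rhry,wrosi] -> 9 lines: jvgr text rhry wrosi vhtz cby qzr cid vke
Hunk 4: at line 5 remove [cby,qzr] add [pop] -> 8 lines: jvgr text rhry wrosi vhtz pop cid vke
Hunk 5: at line 1 remove [rhry,wrosi,vhtz] add [kyx] -> 6 lines: jvgr text kyx pop cid vke
Hunk 6: at line 3 remove [pop,cid] add [hytlt,eer,qezr] -> 7 lines: jvgr text kyx hytlt eer qezr vke
Hunk 7: at line 4 remove [eer] add [heoaz,zbvmh,dykuv] -> 9 lines: jvgr text kyx hytlt heoaz zbvmh dykuv qezr vke
Final line count: 9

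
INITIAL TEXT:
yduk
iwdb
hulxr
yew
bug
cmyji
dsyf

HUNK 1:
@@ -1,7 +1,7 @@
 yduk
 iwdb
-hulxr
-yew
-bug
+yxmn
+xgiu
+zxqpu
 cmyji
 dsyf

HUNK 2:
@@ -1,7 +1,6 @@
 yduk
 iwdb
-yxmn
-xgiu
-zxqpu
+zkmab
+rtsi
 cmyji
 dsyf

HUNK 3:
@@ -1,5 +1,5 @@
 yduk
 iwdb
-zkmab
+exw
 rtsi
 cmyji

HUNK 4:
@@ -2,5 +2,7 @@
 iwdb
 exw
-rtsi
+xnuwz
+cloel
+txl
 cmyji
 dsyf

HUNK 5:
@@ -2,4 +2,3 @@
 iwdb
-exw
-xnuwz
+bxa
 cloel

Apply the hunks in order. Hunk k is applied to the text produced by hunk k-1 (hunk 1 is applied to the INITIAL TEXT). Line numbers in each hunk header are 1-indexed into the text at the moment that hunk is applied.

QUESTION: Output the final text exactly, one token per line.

Answer: yduk
iwdb
bxa
cloel
txl
cmyji
dsyf

Derivation:
Hunk 1: at line 1 remove [hulxr,yew,bug] add [yxmn,xgiu,zxqpu] -> 7 lines: yduk iwdb yxmn xgiu zxqpu cmyji dsyf
Hunk 2: at line 1 remove [yxmn,xgiu,zxqpu] add [zkmab,rtsi] -> 6 lines: yduk iwdb zkmab rtsi cmyji dsyf
Hunk 3: at line 1 remove [zkmab] add [exw] -> 6 lines: yduk iwdb exw rtsi cmyji dsyf
Hunk 4: at line 2 remove [rtsi] add [xnuwz,cloel,txl] -> 8 lines: yduk iwdb exw xnuwz cloel txl cmyji dsyf
Hunk 5: at line 2 remove [exw,xnuwz] add [bxa] -> 7 lines: yduk iwdb bxa cloel txl cmyji dsyf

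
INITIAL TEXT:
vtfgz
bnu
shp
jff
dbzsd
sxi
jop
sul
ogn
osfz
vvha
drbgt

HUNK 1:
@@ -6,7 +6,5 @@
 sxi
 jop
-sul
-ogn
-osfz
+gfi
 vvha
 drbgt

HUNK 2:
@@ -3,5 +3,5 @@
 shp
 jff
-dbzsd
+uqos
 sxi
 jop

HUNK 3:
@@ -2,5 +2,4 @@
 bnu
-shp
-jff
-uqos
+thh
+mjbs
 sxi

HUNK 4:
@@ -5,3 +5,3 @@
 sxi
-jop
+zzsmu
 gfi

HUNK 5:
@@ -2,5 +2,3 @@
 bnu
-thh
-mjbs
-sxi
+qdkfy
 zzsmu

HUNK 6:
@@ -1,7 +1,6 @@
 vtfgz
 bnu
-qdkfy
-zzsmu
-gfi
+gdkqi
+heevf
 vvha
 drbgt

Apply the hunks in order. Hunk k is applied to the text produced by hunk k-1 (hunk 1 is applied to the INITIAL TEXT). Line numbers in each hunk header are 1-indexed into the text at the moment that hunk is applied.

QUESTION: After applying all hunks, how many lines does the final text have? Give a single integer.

Answer: 6

Derivation:
Hunk 1: at line 6 remove [sul,ogn,osfz] add [gfi] -> 10 lines: vtfgz bnu shp jff dbzsd sxi jop gfi vvha drbgt
Hunk 2: at line 3 remove [dbzsd] add [uqos] -> 10 lines: vtfgz bnu shp jff uqos sxi jop gfi vvha drbgt
Hunk 3: at line 2 remove [shp,jff,uqos] add [thh,mjbs] -> 9 lines: vtfgz bnu thh mjbs sxi jop gfi vvha drbgt
Hunk 4: at line 5 remove [jop] add [zzsmu] -> 9 lines: vtfgz bnu thh mjbs sxi zzsmu gfi vvha drbgt
Hunk 5: at line 2 remove [thh,mjbs,sxi] add [qdkfy] -> 7 lines: vtfgz bnu qdkfy zzsmu gfi vvha drbgt
Hunk 6: at line 1 remove [qdkfy,zzsmu,gfi] add [gdkqi,heevf] -> 6 lines: vtfgz bnu gdkqi heevf vvha drbgt
Final line count: 6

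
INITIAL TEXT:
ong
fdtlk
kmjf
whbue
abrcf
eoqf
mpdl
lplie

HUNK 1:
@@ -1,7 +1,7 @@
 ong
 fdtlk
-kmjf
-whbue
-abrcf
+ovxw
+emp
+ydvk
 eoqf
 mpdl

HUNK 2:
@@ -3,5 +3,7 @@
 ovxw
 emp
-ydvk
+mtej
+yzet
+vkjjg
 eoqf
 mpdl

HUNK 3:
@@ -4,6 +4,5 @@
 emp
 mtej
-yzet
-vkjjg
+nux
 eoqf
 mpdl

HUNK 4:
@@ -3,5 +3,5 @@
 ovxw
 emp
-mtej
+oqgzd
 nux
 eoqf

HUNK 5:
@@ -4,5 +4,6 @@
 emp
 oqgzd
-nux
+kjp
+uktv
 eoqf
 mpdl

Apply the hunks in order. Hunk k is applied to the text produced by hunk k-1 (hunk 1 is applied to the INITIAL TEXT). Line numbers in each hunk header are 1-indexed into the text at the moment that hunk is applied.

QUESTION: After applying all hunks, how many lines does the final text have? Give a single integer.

Hunk 1: at line 1 remove [kmjf,whbue,abrcf] add [ovxw,emp,ydvk] -> 8 lines: ong fdtlk ovxw emp ydvk eoqf mpdl lplie
Hunk 2: at line 3 remove [ydvk] add [mtej,yzet,vkjjg] -> 10 lines: ong fdtlk ovxw emp mtej yzet vkjjg eoqf mpdl lplie
Hunk 3: at line 4 remove [yzet,vkjjg] add [nux] -> 9 lines: ong fdtlk ovxw emp mtej nux eoqf mpdl lplie
Hunk 4: at line 3 remove [mtej] add [oqgzd] -> 9 lines: ong fdtlk ovxw emp oqgzd nux eoqf mpdl lplie
Hunk 5: at line 4 remove [nux] add [kjp,uktv] -> 10 lines: ong fdtlk ovxw emp oqgzd kjp uktv eoqf mpdl lplie
Final line count: 10

Answer: 10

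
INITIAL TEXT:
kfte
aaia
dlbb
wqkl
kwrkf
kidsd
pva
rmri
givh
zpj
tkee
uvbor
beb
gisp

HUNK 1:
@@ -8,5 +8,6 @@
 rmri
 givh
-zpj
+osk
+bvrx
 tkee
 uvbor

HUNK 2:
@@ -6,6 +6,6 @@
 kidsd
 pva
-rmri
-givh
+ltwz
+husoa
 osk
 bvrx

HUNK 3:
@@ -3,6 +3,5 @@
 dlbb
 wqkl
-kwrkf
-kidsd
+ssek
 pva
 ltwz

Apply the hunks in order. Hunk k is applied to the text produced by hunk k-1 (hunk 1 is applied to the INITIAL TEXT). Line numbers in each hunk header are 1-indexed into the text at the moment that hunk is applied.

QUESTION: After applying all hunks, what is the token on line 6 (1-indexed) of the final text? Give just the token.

Hunk 1: at line 8 remove [zpj] add [osk,bvrx] -> 15 lines: kfte aaia dlbb wqkl kwrkf kidsd pva rmri givh osk bvrx tkee uvbor beb gisp
Hunk 2: at line 6 remove [rmri,givh] add [ltwz,husoa] -> 15 lines: kfte aaia dlbb wqkl kwrkf kidsd pva ltwz husoa osk bvrx tkee uvbor beb gisp
Hunk 3: at line 3 remove [kwrkf,kidsd] add [ssek] -> 14 lines: kfte aaia dlbb wqkl ssek pva ltwz husoa osk bvrx tkee uvbor beb gisp
Final line 6: pva

Answer: pva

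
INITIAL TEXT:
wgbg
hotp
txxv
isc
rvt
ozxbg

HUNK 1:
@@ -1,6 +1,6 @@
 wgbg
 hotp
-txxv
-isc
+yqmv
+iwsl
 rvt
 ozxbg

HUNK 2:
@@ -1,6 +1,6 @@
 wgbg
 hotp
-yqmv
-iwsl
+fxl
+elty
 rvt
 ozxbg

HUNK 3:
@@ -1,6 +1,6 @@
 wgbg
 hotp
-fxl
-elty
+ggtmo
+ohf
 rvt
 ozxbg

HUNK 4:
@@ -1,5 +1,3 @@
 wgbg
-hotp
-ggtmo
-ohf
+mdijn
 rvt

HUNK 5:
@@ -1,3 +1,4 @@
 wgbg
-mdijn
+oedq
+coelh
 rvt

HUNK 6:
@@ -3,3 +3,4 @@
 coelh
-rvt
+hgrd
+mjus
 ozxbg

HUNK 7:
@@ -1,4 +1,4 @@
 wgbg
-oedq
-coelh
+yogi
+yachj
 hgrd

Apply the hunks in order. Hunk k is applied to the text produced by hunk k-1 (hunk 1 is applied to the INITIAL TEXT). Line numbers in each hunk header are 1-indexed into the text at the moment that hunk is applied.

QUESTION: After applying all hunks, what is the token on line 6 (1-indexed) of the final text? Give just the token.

Hunk 1: at line 1 remove [txxv,isc] add [yqmv,iwsl] -> 6 lines: wgbg hotp yqmv iwsl rvt ozxbg
Hunk 2: at line 1 remove [yqmv,iwsl] add [fxl,elty] -> 6 lines: wgbg hotp fxl elty rvt ozxbg
Hunk 3: at line 1 remove [fxl,elty] add [ggtmo,ohf] -> 6 lines: wgbg hotp ggtmo ohf rvt ozxbg
Hunk 4: at line 1 remove [hotp,ggtmo,ohf] add [mdijn] -> 4 lines: wgbg mdijn rvt ozxbg
Hunk 5: at line 1 remove [mdijn] add [oedq,coelh] -> 5 lines: wgbg oedq coelh rvt ozxbg
Hunk 6: at line 3 remove [rvt] add [hgrd,mjus] -> 6 lines: wgbg oedq coelh hgrd mjus ozxbg
Hunk 7: at line 1 remove [oedq,coelh] add [yogi,yachj] -> 6 lines: wgbg yogi yachj hgrd mjus ozxbg
Final line 6: ozxbg

Answer: ozxbg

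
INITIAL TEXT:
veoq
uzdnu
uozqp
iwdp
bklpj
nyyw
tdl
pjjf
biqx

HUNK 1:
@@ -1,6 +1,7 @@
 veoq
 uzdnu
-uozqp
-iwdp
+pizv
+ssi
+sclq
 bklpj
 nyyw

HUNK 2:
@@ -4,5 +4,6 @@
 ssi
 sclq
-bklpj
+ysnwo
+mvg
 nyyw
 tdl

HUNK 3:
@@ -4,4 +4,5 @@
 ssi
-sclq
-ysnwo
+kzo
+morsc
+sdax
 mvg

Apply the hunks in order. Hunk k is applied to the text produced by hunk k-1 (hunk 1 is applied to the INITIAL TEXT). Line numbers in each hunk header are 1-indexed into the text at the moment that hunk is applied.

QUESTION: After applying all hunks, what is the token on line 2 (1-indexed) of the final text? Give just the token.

Answer: uzdnu

Derivation:
Hunk 1: at line 1 remove [uozqp,iwdp] add [pizv,ssi,sclq] -> 10 lines: veoq uzdnu pizv ssi sclq bklpj nyyw tdl pjjf biqx
Hunk 2: at line 4 remove [bklpj] add [ysnwo,mvg] -> 11 lines: veoq uzdnu pizv ssi sclq ysnwo mvg nyyw tdl pjjf biqx
Hunk 3: at line 4 remove [sclq,ysnwo] add [kzo,morsc,sdax] -> 12 lines: veoq uzdnu pizv ssi kzo morsc sdax mvg nyyw tdl pjjf biqx
Final line 2: uzdnu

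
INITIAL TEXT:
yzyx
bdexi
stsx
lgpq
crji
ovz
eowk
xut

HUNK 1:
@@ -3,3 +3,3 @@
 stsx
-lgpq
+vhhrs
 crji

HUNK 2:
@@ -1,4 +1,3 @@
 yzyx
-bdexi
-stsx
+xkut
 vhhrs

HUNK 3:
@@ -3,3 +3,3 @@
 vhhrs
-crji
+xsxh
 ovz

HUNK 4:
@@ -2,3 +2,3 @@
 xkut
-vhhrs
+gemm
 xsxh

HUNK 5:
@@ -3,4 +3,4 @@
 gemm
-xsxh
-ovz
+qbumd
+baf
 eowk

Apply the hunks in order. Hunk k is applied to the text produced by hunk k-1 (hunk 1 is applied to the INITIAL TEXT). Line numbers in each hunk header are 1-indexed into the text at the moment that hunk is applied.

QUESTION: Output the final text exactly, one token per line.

Answer: yzyx
xkut
gemm
qbumd
baf
eowk
xut

Derivation:
Hunk 1: at line 3 remove [lgpq] add [vhhrs] -> 8 lines: yzyx bdexi stsx vhhrs crji ovz eowk xut
Hunk 2: at line 1 remove [bdexi,stsx] add [xkut] -> 7 lines: yzyx xkut vhhrs crji ovz eowk xut
Hunk 3: at line 3 remove [crji] add [xsxh] -> 7 lines: yzyx xkut vhhrs xsxh ovz eowk xut
Hunk 4: at line 2 remove [vhhrs] add [gemm] -> 7 lines: yzyx xkut gemm xsxh ovz eowk xut
Hunk 5: at line 3 remove [xsxh,ovz] add [qbumd,baf] -> 7 lines: yzyx xkut gemm qbumd baf eowk xut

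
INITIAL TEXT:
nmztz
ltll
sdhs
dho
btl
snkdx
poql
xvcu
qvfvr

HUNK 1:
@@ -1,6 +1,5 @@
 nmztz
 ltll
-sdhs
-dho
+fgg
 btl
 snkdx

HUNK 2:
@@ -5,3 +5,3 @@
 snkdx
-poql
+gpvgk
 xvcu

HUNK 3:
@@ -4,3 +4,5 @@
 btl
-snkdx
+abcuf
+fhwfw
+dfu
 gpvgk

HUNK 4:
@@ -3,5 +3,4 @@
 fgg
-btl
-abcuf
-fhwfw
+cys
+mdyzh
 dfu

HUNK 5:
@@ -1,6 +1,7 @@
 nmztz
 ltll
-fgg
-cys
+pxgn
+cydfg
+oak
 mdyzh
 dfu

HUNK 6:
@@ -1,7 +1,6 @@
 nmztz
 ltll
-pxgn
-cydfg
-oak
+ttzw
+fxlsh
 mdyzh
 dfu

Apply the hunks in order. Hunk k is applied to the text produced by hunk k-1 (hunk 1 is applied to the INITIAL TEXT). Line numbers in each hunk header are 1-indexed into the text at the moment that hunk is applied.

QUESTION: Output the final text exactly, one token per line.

Hunk 1: at line 1 remove [sdhs,dho] add [fgg] -> 8 lines: nmztz ltll fgg btl snkdx poql xvcu qvfvr
Hunk 2: at line 5 remove [poql] add [gpvgk] -> 8 lines: nmztz ltll fgg btl snkdx gpvgk xvcu qvfvr
Hunk 3: at line 4 remove [snkdx] add [abcuf,fhwfw,dfu] -> 10 lines: nmztz ltll fgg btl abcuf fhwfw dfu gpvgk xvcu qvfvr
Hunk 4: at line 3 remove [btl,abcuf,fhwfw] add [cys,mdyzh] -> 9 lines: nmztz ltll fgg cys mdyzh dfu gpvgk xvcu qvfvr
Hunk 5: at line 1 remove [fgg,cys] add [pxgn,cydfg,oak] -> 10 lines: nmztz ltll pxgn cydfg oak mdyzh dfu gpvgk xvcu qvfvr
Hunk 6: at line 1 remove [pxgn,cydfg,oak] add [ttzw,fxlsh] -> 9 lines: nmztz ltll ttzw fxlsh mdyzh dfu gpvgk xvcu qvfvr

Answer: nmztz
ltll
ttzw
fxlsh
mdyzh
dfu
gpvgk
xvcu
qvfvr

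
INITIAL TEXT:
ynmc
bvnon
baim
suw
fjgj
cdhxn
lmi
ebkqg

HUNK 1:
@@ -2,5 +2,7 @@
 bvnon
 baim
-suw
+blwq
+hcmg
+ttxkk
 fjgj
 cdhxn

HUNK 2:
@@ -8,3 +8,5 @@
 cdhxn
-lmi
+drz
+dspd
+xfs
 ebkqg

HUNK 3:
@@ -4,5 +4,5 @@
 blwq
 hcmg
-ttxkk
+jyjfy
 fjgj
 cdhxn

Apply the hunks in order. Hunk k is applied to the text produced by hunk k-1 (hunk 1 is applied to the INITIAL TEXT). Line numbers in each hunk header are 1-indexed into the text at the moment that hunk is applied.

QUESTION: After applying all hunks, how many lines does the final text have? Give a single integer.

Answer: 12

Derivation:
Hunk 1: at line 2 remove [suw] add [blwq,hcmg,ttxkk] -> 10 lines: ynmc bvnon baim blwq hcmg ttxkk fjgj cdhxn lmi ebkqg
Hunk 2: at line 8 remove [lmi] add [drz,dspd,xfs] -> 12 lines: ynmc bvnon baim blwq hcmg ttxkk fjgj cdhxn drz dspd xfs ebkqg
Hunk 3: at line 4 remove [ttxkk] add [jyjfy] -> 12 lines: ynmc bvnon baim blwq hcmg jyjfy fjgj cdhxn drz dspd xfs ebkqg
Final line count: 12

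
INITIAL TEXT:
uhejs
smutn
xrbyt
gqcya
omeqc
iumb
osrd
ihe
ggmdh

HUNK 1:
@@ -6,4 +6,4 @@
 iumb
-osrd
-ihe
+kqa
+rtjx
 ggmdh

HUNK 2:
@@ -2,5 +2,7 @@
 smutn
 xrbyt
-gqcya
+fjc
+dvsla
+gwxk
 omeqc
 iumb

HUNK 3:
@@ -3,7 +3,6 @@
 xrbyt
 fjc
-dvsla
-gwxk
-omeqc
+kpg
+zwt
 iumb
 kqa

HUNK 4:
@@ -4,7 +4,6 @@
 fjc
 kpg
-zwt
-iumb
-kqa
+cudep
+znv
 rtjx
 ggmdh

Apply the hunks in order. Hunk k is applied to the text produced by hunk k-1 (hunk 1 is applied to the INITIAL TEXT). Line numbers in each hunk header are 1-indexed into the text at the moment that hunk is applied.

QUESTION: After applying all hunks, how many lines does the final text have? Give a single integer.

Hunk 1: at line 6 remove [osrd,ihe] add [kqa,rtjx] -> 9 lines: uhejs smutn xrbyt gqcya omeqc iumb kqa rtjx ggmdh
Hunk 2: at line 2 remove [gqcya] add [fjc,dvsla,gwxk] -> 11 lines: uhejs smutn xrbyt fjc dvsla gwxk omeqc iumb kqa rtjx ggmdh
Hunk 3: at line 3 remove [dvsla,gwxk,omeqc] add [kpg,zwt] -> 10 lines: uhejs smutn xrbyt fjc kpg zwt iumb kqa rtjx ggmdh
Hunk 4: at line 4 remove [zwt,iumb,kqa] add [cudep,znv] -> 9 lines: uhejs smutn xrbyt fjc kpg cudep znv rtjx ggmdh
Final line count: 9

Answer: 9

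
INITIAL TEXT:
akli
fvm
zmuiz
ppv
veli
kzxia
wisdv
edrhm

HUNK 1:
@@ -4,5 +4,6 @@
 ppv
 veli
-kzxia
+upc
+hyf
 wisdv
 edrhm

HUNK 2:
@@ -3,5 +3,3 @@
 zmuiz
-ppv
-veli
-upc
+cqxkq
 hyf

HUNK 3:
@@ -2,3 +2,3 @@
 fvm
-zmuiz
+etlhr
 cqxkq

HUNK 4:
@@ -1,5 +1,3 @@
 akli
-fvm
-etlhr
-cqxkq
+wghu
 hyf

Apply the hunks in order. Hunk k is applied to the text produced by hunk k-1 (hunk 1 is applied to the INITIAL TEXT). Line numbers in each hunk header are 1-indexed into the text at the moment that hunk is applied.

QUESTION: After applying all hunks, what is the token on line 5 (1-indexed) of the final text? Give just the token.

Answer: edrhm

Derivation:
Hunk 1: at line 4 remove [kzxia] add [upc,hyf] -> 9 lines: akli fvm zmuiz ppv veli upc hyf wisdv edrhm
Hunk 2: at line 3 remove [ppv,veli,upc] add [cqxkq] -> 7 lines: akli fvm zmuiz cqxkq hyf wisdv edrhm
Hunk 3: at line 2 remove [zmuiz] add [etlhr] -> 7 lines: akli fvm etlhr cqxkq hyf wisdv edrhm
Hunk 4: at line 1 remove [fvm,etlhr,cqxkq] add [wghu] -> 5 lines: akli wghu hyf wisdv edrhm
Final line 5: edrhm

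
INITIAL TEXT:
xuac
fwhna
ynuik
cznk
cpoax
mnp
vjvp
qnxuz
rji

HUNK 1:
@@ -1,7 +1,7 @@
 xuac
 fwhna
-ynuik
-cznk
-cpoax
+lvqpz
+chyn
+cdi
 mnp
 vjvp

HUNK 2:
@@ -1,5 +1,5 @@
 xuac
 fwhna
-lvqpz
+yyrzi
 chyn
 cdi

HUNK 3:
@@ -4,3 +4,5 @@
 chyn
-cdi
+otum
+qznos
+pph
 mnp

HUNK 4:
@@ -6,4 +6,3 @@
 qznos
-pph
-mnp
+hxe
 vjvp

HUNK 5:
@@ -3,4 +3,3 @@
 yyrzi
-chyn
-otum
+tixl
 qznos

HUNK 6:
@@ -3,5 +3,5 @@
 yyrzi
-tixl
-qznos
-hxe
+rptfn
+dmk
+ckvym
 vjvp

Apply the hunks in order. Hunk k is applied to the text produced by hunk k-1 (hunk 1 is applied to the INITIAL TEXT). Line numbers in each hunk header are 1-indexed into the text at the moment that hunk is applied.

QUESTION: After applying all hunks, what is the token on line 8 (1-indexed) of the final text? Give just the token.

Answer: qnxuz

Derivation:
Hunk 1: at line 1 remove [ynuik,cznk,cpoax] add [lvqpz,chyn,cdi] -> 9 lines: xuac fwhna lvqpz chyn cdi mnp vjvp qnxuz rji
Hunk 2: at line 1 remove [lvqpz] add [yyrzi] -> 9 lines: xuac fwhna yyrzi chyn cdi mnp vjvp qnxuz rji
Hunk 3: at line 4 remove [cdi] add [otum,qznos,pph] -> 11 lines: xuac fwhna yyrzi chyn otum qznos pph mnp vjvp qnxuz rji
Hunk 4: at line 6 remove [pph,mnp] add [hxe] -> 10 lines: xuac fwhna yyrzi chyn otum qznos hxe vjvp qnxuz rji
Hunk 5: at line 3 remove [chyn,otum] add [tixl] -> 9 lines: xuac fwhna yyrzi tixl qznos hxe vjvp qnxuz rji
Hunk 6: at line 3 remove [tixl,qznos,hxe] add [rptfn,dmk,ckvym] -> 9 lines: xuac fwhna yyrzi rptfn dmk ckvym vjvp qnxuz rji
Final line 8: qnxuz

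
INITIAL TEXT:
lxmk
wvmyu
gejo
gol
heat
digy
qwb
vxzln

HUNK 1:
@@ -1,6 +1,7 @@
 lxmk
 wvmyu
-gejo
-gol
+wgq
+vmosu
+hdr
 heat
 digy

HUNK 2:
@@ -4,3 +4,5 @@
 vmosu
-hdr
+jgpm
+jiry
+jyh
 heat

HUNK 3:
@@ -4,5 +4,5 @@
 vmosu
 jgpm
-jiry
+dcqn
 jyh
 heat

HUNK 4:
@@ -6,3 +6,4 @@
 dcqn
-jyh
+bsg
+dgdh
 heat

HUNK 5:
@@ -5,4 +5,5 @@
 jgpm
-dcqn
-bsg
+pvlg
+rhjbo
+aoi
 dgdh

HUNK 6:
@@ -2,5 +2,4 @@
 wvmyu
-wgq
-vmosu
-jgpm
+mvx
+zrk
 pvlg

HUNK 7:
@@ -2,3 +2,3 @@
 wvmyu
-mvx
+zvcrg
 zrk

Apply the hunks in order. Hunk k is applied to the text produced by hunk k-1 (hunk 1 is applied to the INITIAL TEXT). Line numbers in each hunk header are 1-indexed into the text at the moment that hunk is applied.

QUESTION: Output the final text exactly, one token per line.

Answer: lxmk
wvmyu
zvcrg
zrk
pvlg
rhjbo
aoi
dgdh
heat
digy
qwb
vxzln

Derivation:
Hunk 1: at line 1 remove [gejo,gol] add [wgq,vmosu,hdr] -> 9 lines: lxmk wvmyu wgq vmosu hdr heat digy qwb vxzln
Hunk 2: at line 4 remove [hdr] add [jgpm,jiry,jyh] -> 11 lines: lxmk wvmyu wgq vmosu jgpm jiry jyh heat digy qwb vxzln
Hunk 3: at line 4 remove [jiry] add [dcqn] -> 11 lines: lxmk wvmyu wgq vmosu jgpm dcqn jyh heat digy qwb vxzln
Hunk 4: at line 6 remove [jyh] add [bsg,dgdh] -> 12 lines: lxmk wvmyu wgq vmosu jgpm dcqn bsg dgdh heat digy qwb vxzln
Hunk 5: at line 5 remove [dcqn,bsg] add [pvlg,rhjbo,aoi] -> 13 lines: lxmk wvmyu wgq vmosu jgpm pvlg rhjbo aoi dgdh heat digy qwb vxzln
Hunk 6: at line 2 remove [wgq,vmosu,jgpm] add [mvx,zrk] -> 12 lines: lxmk wvmyu mvx zrk pvlg rhjbo aoi dgdh heat digy qwb vxzln
Hunk 7: at line 2 remove [mvx] add [zvcrg] -> 12 lines: lxmk wvmyu zvcrg zrk pvlg rhjbo aoi dgdh heat digy qwb vxzln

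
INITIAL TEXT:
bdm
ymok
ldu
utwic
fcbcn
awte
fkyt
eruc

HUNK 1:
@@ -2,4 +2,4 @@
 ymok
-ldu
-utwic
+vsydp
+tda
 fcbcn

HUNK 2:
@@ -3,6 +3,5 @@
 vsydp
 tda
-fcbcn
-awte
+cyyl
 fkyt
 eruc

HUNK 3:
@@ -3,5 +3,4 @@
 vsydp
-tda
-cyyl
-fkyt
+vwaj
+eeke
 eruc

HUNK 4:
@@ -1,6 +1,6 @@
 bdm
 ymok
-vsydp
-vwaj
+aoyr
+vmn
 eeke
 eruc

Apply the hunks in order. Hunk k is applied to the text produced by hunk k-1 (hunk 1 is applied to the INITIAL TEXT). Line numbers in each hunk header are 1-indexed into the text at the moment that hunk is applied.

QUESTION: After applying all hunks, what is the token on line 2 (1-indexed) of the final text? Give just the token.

Hunk 1: at line 2 remove [ldu,utwic] add [vsydp,tda] -> 8 lines: bdm ymok vsydp tda fcbcn awte fkyt eruc
Hunk 2: at line 3 remove [fcbcn,awte] add [cyyl] -> 7 lines: bdm ymok vsydp tda cyyl fkyt eruc
Hunk 3: at line 3 remove [tda,cyyl,fkyt] add [vwaj,eeke] -> 6 lines: bdm ymok vsydp vwaj eeke eruc
Hunk 4: at line 1 remove [vsydp,vwaj] add [aoyr,vmn] -> 6 lines: bdm ymok aoyr vmn eeke eruc
Final line 2: ymok

Answer: ymok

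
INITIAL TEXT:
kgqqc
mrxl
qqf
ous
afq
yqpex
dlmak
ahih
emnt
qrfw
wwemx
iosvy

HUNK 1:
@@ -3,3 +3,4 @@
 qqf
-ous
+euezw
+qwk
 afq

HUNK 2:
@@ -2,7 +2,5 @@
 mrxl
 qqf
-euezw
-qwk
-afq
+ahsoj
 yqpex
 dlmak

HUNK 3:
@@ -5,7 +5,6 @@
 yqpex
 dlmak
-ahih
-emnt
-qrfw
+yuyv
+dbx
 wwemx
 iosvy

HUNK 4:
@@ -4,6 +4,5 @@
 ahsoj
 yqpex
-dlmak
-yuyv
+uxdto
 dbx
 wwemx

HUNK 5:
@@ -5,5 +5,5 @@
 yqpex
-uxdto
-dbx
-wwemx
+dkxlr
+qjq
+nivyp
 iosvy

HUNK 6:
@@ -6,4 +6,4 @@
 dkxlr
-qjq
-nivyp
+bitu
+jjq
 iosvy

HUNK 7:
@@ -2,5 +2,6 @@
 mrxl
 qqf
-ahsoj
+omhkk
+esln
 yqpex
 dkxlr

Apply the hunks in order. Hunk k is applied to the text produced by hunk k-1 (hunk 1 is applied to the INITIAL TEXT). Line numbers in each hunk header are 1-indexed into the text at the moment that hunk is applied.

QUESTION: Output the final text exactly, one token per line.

Answer: kgqqc
mrxl
qqf
omhkk
esln
yqpex
dkxlr
bitu
jjq
iosvy

Derivation:
Hunk 1: at line 3 remove [ous] add [euezw,qwk] -> 13 lines: kgqqc mrxl qqf euezw qwk afq yqpex dlmak ahih emnt qrfw wwemx iosvy
Hunk 2: at line 2 remove [euezw,qwk,afq] add [ahsoj] -> 11 lines: kgqqc mrxl qqf ahsoj yqpex dlmak ahih emnt qrfw wwemx iosvy
Hunk 3: at line 5 remove [ahih,emnt,qrfw] add [yuyv,dbx] -> 10 lines: kgqqc mrxl qqf ahsoj yqpex dlmak yuyv dbx wwemx iosvy
Hunk 4: at line 4 remove [dlmak,yuyv] add [uxdto] -> 9 lines: kgqqc mrxl qqf ahsoj yqpex uxdto dbx wwemx iosvy
Hunk 5: at line 5 remove [uxdto,dbx,wwemx] add [dkxlr,qjq,nivyp] -> 9 lines: kgqqc mrxl qqf ahsoj yqpex dkxlr qjq nivyp iosvy
Hunk 6: at line 6 remove [qjq,nivyp] add [bitu,jjq] -> 9 lines: kgqqc mrxl qqf ahsoj yqpex dkxlr bitu jjq iosvy
Hunk 7: at line 2 remove [ahsoj] add [omhkk,esln] -> 10 lines: kgqqc mrxl qqf omhkk esln yqpex dkxlr bitu jjq iosvy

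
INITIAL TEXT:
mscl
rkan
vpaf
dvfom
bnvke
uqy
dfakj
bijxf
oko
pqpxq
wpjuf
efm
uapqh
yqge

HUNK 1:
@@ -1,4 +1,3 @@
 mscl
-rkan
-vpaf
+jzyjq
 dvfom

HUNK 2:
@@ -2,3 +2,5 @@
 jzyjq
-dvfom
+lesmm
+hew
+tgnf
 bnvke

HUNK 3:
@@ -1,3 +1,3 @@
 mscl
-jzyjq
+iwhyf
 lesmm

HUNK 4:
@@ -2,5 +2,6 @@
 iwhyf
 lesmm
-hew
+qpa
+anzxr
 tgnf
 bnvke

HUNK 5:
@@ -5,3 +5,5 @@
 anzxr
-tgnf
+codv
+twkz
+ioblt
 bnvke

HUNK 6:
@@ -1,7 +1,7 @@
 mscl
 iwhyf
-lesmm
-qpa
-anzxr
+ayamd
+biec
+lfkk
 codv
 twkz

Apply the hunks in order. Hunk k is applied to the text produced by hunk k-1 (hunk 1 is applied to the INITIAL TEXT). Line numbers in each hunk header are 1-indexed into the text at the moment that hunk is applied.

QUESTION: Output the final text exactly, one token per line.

Hunk 1: at line 1 remove [rkan,vpaf] add [jzyjq] -> 13 lines: mscl jzyjq dvfom bnvke uqy dfakj bijxf oko pqpxq wpjuf efm uapqh yqge
Hunk 2: at line 2 remove [dvfom] add [lesmm,hew,tgnf] -> 15 lines: mscl jzyjq lesmm hew tgnf bnvke uqy dfakj bijxf oko pqpxq wpjuf efm uapqh yqge
Hunk 3: at line 1 remove [jzyjq] add [iwhyf] -> 15 lines: mscl iwhyf lesmm hew tgnf bnvke uqy dfakj bijxf oko pqpxq wpjuf efm uapqh yqge
Hunk 4: at line 2 remove [hew] add [qpa,anzxr] -> 16 lines: mscl iwhyf lesmm qpa anzxr tgnf bnvke uqy dfakj bijxf oko pqpxq wpjuf efm uapqh yqge
Hunk 5: at line 5 remove [tgnf] add [codv,twkz,ioblt] -> 18 lines: mscl iwhyf lesmm qpa anzxr codv twkz ioblt bnvke uqy dfakj bijxf oko pqpxq wpjuf efm uapqh yqge
Hunk 6: at line 1 remove [lesmm,qpa,anzxr] add [ayamd,biec,lfkk] -> 18 lines: mscl iwhyf ayamd biec lfkk codv twkz ioblt bnvke uqy dfakj bijxf oko pqpxq wpjuf efm uapqh yqge

Answer: mscl
iwhyf
ayamd
biec
lfkk
codv
twkz
ioblt
bnvke
uqy
dfakj
bijxf
oko
pqpxq
wpjuf
efm
uapqh
yqge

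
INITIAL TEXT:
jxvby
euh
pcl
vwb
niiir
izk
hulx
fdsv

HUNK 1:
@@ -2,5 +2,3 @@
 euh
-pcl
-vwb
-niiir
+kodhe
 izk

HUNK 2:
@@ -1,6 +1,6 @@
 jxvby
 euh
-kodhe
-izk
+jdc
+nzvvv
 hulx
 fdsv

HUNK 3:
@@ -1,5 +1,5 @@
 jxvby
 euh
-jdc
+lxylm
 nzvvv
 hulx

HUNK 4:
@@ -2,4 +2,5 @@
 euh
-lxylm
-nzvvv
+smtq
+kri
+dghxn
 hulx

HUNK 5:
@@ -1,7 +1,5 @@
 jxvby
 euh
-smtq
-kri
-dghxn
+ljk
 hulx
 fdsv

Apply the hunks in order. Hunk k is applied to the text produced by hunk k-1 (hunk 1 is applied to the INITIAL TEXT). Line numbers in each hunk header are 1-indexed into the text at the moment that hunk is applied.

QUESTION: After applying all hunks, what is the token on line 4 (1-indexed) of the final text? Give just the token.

Answer: hulx

Derivation:
Hunk 1: at line 2 remove [pcl,vwb,niiir] add [kodhe] -> 6 lines: jxvby euh kodhe izk hulx fdsv
Hunk 2: at line 1 remove [kodhe,izk] add [jdc,nzvvv] -> 6 lines: jxvby euh jdc nzvvv hulx fdsv
Hunk 3: at line 1 remove [jdc] add [lxylm] -> 6 lines: jxvby euh lxylm nzvvv hulx fdsv
Hunk 4: at line 2 remove [lxylm,nzvvv] add [smtq,kri,dghxn] -> 7 lines: jxvby euh smtq kri dghxn hulx fdsv
Hunk 5: at line 1 remove [smtq,kri,dghxn] add [ljk] -> 5 lines: jxvby euh ljk hulx fdsv
Final line 4: hulx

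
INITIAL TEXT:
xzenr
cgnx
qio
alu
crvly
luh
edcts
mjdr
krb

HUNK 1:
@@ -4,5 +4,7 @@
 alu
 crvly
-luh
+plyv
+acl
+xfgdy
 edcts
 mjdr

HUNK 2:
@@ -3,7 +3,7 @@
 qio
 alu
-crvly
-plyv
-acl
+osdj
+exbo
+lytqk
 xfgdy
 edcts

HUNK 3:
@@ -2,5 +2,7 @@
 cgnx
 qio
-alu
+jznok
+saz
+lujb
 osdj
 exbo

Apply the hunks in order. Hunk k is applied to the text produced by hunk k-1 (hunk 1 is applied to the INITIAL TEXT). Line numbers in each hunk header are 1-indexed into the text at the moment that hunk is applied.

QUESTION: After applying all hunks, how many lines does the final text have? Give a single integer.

Answer: 13

Derivation:
Hunk 1: at line 4 remove [luh] add [plyv,acl,xfgdy] -> 11 lines: xzenr cgnx qio alu crvly plyv acl xfgdy edcts mjdr krb
Hunk 2: at line 3 remove [crvly,plyv,acl] add [osdj,exbo,lytqk] -> 11 lines: xzenr cgnx qio alu osdj exbo lytqk xfgdy edcts mjdr krb
Hunk 3: at line 2 remove [alu] add [jznok,saz,lujb] -> 13 lines: xzenr cgnx qio jznok saz lujb osdj exbo lytqk xfgdy edcts mjdr krb
Final line count: 13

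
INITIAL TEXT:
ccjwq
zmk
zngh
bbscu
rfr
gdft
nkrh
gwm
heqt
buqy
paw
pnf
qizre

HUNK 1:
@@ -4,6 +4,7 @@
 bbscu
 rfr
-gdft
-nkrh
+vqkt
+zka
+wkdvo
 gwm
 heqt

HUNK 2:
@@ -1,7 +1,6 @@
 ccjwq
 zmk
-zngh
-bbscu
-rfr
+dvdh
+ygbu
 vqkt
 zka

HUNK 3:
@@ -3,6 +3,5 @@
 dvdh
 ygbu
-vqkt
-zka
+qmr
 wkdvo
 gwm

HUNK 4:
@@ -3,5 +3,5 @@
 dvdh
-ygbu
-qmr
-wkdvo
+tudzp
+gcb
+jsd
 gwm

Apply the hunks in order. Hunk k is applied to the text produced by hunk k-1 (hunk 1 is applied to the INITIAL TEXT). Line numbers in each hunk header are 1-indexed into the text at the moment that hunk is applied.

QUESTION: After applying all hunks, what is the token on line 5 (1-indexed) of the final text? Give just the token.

Hunk 1: at line 4 remove [gdft,nkrh] add [vqkt,zka,wkdvo] -> 14 lines: ccjwq zmk zngh bbscu rfr vqkt zka wkdvo gwm heqt buqy paw pnf qizre
Hunk 2: at line 1 remove [zngh,bbscu,rfr] add [dvdh,ygbu] -> 13 lines: ccjwq zmk dvdh ygbu vqkt zka wkdvo gwm heqt buqy paw pnf qizre
Hunk 3: at line 3 remove [vqkt,zka] add [qmr] -> 12 lines: ccjwq zmk dvdh ygbu qmr wkdvo gwm heqt buqy paw pnf qizre
Hunk 4: at line 3 remove [ygbu,qmr,wkdvo] add [tudzp,gcb,jsd] -> 12 lines: ccjwq zmk dvdh tudzp gcb jsd gwm heqt buqy paw pnf qizre
Final line 5: gcb

Answer: gcb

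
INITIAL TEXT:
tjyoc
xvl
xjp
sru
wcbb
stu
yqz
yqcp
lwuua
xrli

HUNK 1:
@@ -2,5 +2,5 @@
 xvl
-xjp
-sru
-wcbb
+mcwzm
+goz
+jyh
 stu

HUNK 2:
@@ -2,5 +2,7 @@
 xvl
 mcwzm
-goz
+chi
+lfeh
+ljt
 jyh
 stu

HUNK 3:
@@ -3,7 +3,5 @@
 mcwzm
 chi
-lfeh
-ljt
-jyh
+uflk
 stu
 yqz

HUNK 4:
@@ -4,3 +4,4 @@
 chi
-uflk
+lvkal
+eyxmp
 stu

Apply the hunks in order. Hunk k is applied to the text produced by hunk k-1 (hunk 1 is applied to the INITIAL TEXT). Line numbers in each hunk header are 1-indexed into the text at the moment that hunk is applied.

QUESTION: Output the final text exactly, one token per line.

Hunk 1: at line 2 remove [xjp,sru,wcbb] add [mcwzm,goz,jyh] -> 10 lines: tjyoc xvl mcwzm goz jyh stu yqz yqcp lwuua xrli
Hunk 2: at line 2 remove [goz] add [chi,lfeh,ljt] -> 12 lines: tjyoc xvl mcwzm chi lfeh ljt jyh stu yqz yqcp lwuua xrli
Hunk 3: at line 3 remove [lfeh,ljt,jyh] add [uflk] -> 10 lines: tjyoc xvl mcwzm chi uflk stu yqz yqcp lwuua xrli
Hunk 4: at line 4 remove [uflk] add [lvkal,eyxmp] -> 11 lines: tjyoc xvl mcwzm chi lvkal eyxmp stu yqz yqcp lwuua xrli

Answer: tjyoc
xvl
mcwzm
chi
lvkal
eyxmp
stu
yqz
yqcp
lwuua
xrli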